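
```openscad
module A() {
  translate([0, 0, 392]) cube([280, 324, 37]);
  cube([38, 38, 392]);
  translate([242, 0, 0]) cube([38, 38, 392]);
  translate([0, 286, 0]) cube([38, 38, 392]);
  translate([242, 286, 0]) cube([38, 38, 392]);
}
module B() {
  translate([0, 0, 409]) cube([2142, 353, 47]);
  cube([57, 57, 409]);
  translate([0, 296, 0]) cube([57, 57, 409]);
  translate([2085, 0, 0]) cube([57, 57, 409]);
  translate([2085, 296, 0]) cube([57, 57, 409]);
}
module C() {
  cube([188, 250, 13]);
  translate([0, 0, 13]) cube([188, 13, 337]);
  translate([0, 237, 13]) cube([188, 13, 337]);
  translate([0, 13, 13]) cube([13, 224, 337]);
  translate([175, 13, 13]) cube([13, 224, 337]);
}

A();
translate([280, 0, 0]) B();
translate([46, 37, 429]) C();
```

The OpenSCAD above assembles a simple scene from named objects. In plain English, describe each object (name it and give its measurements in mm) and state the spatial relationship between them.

A is a simple wooden stool: a rectangular seat 280 mm (x) by 324 mm (y), 37 mm thick, top face at z = 429 mm, on four square legs, each 38×38 mm in cross-section. The legs rest on z = 0, each flush with a corner of the seat.

B is a bench: a 2142×353 mm seat slab, 47 mm thick, top at z = 456 mm, on four 57×57 mm square legs flush with the seat corners and standing on z = 0.

C is an open-topped rectangular box: outside dimensions 188×250×350 mm, with a uniform wall and base thickness of 13 mm. The base is a full 188×250 slab on the floor; four walls sit on top of the base. The front and back walls (the −y and +y sides) span the full width; the two side walls fit between them.

The bench is against the stool's +x side, with their −y faces flush. The open box is on top of the stool, centred.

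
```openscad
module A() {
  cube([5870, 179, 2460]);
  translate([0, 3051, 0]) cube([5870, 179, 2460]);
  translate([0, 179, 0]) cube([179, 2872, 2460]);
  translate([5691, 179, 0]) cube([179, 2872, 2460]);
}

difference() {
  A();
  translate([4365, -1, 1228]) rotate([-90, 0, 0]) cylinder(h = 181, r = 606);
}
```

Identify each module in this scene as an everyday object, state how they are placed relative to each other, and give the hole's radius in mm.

The subtracted cylinder has r = 606 mm.

A is a house frame. The house frame has a circular hole through its front wall. The hole's radius is 606 mm.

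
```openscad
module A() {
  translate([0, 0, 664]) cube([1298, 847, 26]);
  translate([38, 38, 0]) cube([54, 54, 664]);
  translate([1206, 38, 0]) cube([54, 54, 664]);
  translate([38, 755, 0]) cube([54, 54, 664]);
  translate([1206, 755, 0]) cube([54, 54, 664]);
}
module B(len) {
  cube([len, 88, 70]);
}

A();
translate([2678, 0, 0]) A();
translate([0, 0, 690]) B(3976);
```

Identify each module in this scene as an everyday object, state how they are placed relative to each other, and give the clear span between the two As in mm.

A is a table. B is a beam. A beam spans the tops of two tables. The clear span between the two tables is 1380 mm.

Second table starts at x = 2678; first ends at x = 1298; clear span = 2678 − 1298 = 1380 mm.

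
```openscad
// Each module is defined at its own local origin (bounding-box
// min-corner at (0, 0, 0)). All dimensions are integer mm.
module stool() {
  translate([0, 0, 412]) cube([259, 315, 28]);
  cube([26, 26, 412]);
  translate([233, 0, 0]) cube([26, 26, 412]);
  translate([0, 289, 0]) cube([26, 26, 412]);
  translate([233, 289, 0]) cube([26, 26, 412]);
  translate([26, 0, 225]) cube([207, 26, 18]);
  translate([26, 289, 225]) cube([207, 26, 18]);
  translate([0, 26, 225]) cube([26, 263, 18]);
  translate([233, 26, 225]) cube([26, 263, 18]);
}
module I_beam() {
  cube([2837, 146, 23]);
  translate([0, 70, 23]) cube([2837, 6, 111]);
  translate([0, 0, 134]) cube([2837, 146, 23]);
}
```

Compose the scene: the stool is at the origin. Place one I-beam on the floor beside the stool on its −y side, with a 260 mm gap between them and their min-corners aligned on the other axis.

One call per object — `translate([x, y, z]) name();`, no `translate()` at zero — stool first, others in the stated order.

stool();
translate([0, -406, 0]) I_beam();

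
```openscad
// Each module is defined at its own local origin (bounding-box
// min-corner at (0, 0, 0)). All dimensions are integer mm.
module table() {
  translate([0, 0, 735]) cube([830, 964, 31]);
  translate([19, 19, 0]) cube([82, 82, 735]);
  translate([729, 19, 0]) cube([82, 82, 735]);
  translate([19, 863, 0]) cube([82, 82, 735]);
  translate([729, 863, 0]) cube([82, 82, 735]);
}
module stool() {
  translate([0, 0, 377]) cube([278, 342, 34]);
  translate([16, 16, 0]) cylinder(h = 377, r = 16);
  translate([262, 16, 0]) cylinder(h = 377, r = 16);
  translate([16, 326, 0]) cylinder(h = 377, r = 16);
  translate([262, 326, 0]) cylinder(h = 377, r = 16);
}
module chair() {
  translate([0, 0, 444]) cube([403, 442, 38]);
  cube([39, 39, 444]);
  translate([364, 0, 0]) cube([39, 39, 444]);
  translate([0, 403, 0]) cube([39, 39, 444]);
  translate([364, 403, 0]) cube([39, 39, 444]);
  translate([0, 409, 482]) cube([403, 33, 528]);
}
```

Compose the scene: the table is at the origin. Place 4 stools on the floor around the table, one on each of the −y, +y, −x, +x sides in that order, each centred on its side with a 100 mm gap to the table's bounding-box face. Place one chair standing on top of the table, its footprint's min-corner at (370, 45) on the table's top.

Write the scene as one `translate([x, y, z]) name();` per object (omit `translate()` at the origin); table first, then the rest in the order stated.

table();
translate([276, -442, 0]) stool();
translate([276, 1064, 0]) stool();
translate([-378, 311, 0]) stool();
translate([930, 311, 0]) stool();
translate([370, 45, 766]) chair();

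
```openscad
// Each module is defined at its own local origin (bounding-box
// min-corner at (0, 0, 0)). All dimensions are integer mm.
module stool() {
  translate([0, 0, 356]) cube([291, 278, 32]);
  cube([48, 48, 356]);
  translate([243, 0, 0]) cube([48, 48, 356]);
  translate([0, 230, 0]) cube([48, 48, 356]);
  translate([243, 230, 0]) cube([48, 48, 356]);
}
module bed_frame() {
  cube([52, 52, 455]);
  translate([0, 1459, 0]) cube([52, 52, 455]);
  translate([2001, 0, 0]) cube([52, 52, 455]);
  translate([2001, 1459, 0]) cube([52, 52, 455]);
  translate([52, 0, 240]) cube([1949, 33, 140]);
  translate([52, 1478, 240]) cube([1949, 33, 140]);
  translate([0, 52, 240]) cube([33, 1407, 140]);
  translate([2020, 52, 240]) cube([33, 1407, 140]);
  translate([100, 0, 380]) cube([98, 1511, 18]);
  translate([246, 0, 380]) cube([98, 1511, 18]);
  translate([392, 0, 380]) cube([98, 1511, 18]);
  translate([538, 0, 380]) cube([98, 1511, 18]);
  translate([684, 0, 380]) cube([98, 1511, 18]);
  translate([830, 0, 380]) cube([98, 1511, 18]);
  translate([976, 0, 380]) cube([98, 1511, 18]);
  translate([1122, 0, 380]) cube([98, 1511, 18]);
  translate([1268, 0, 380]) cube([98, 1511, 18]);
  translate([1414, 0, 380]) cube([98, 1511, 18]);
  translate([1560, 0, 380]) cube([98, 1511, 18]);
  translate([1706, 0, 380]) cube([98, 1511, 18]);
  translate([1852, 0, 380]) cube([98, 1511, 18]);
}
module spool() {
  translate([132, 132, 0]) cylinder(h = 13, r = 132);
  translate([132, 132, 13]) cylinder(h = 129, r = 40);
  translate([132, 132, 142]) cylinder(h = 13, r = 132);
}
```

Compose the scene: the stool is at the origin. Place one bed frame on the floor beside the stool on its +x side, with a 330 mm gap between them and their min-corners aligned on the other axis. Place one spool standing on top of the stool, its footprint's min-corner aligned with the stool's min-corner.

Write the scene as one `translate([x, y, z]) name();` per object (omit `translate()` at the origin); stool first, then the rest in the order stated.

stool();
translate([621, 0, 0]) bed_frame();
translate([0, 0, 388]) spool();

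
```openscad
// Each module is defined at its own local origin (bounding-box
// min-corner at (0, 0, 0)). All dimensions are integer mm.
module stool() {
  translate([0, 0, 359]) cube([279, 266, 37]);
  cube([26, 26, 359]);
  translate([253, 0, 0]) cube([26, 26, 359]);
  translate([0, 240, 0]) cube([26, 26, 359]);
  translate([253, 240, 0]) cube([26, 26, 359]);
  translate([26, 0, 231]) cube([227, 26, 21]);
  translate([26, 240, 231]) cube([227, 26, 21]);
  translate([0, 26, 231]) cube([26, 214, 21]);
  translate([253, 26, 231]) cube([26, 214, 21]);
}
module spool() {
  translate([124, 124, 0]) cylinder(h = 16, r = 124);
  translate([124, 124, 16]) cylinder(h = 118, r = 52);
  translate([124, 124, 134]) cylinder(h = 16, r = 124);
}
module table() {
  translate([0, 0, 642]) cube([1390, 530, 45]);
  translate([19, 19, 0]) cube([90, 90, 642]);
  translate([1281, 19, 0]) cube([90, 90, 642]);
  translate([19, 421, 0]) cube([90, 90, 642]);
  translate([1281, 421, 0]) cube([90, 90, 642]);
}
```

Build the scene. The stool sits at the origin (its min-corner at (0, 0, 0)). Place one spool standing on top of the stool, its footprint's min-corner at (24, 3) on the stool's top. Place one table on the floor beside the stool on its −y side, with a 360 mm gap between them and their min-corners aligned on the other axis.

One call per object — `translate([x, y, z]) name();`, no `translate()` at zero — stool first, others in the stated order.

stool();
translate([24, 3, 396]) spool();
translate([0, -890, 0]) table();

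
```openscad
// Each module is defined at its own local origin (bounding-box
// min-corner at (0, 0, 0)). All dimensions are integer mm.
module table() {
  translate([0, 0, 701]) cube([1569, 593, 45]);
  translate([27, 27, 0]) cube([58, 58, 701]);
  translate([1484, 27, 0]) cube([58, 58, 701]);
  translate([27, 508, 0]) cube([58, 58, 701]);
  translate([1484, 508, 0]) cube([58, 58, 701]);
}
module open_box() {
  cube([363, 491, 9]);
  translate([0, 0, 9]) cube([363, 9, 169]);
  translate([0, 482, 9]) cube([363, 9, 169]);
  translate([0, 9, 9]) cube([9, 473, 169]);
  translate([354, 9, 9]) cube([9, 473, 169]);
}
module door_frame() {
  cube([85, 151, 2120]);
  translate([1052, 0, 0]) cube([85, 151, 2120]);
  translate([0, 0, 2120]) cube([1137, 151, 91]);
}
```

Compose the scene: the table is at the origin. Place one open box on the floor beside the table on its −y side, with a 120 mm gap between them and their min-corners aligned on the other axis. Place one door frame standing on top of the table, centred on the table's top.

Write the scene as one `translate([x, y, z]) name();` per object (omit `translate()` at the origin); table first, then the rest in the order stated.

table();
translate([0, -611, 0]) open_box();
translate([216, 221, 746]) door_frame();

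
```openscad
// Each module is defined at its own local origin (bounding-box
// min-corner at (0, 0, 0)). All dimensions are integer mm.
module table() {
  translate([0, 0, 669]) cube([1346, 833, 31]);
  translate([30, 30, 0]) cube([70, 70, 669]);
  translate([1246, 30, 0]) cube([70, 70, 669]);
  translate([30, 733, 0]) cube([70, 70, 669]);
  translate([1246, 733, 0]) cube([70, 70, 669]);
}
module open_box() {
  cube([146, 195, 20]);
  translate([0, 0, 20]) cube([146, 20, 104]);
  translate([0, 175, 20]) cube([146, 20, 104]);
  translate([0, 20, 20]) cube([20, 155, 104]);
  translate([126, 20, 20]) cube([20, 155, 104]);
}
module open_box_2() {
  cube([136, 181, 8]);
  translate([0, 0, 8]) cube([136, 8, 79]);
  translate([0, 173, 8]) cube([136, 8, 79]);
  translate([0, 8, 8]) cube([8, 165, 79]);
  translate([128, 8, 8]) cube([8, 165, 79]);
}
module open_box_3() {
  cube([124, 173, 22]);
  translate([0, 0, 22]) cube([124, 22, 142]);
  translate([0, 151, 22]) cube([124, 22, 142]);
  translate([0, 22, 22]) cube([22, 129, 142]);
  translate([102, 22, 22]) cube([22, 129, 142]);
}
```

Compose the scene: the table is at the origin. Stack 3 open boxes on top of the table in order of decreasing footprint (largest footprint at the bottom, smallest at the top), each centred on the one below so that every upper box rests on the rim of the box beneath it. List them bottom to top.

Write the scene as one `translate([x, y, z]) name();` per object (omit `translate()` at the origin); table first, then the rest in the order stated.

table();
translate([600, 319, 700]) open_box();
translate([605, 326, 824]) open_box_2();
translate([611, 330, 911]) open_box_3();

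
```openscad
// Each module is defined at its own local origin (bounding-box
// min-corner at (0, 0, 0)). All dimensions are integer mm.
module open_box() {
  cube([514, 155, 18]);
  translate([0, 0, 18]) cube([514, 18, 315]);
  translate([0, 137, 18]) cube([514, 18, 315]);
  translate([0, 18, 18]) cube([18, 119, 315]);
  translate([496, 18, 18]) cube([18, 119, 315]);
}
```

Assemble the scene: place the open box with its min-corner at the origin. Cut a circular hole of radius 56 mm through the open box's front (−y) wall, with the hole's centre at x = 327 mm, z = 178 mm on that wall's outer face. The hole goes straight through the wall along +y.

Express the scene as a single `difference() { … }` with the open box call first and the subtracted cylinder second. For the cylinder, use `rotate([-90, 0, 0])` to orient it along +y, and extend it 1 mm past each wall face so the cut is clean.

difference() {
  open_box();
  translate([327, -1, 178]) rotate([-90, 0, 0]) cylinder(h = 20, r = 56);
}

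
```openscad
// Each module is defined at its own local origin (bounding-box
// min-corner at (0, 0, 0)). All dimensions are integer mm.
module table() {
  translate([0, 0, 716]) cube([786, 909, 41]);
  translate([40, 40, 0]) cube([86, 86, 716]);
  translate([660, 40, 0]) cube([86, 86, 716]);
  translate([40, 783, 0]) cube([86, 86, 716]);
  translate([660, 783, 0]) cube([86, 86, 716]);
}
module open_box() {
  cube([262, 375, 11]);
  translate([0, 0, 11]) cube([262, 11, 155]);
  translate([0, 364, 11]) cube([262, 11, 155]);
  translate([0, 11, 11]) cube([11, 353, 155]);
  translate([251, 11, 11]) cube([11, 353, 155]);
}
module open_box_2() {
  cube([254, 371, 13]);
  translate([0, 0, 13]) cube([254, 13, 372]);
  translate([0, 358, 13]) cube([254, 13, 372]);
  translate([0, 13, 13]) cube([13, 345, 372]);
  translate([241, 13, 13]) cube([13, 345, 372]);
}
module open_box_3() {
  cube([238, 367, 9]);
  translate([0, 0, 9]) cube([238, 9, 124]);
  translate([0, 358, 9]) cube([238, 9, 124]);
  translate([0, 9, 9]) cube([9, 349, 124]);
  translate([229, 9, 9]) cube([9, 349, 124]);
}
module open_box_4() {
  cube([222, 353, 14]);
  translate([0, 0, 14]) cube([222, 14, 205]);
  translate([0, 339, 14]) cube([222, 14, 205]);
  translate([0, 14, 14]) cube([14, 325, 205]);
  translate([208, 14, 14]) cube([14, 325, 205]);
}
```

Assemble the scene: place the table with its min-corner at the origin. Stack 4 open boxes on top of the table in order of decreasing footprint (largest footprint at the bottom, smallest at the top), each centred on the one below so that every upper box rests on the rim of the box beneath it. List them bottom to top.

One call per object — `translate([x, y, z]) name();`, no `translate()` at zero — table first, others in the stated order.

table();
translate([262, 267, 757]) open_box();
translate([266, 269, 923]) open_box_2();
translate([274, 271, 1308]) open_box_3();
translate([282, 278, 1441]) open_box_4();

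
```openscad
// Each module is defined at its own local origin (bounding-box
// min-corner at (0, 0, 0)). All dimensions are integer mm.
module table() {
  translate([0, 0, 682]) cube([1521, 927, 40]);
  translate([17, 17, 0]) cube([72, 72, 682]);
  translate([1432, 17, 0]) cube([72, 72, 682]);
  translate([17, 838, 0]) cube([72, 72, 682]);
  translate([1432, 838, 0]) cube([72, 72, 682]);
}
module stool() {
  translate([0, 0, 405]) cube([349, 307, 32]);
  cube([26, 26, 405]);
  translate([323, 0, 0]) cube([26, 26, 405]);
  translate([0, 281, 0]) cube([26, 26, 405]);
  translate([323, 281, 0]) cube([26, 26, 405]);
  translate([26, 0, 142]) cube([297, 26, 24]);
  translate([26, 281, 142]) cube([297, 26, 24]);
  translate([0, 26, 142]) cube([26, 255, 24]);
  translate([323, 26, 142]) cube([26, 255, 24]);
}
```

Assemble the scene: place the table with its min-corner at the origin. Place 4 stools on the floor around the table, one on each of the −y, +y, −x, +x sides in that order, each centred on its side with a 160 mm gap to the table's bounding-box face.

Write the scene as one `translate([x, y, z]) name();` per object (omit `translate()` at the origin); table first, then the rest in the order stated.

table();
translate([586, -467, 0]) stool();
translate([586, 1087, 0]) stool();
translate([-509, 310, 0]) stool();
translate([1681, 310, 0]) stool();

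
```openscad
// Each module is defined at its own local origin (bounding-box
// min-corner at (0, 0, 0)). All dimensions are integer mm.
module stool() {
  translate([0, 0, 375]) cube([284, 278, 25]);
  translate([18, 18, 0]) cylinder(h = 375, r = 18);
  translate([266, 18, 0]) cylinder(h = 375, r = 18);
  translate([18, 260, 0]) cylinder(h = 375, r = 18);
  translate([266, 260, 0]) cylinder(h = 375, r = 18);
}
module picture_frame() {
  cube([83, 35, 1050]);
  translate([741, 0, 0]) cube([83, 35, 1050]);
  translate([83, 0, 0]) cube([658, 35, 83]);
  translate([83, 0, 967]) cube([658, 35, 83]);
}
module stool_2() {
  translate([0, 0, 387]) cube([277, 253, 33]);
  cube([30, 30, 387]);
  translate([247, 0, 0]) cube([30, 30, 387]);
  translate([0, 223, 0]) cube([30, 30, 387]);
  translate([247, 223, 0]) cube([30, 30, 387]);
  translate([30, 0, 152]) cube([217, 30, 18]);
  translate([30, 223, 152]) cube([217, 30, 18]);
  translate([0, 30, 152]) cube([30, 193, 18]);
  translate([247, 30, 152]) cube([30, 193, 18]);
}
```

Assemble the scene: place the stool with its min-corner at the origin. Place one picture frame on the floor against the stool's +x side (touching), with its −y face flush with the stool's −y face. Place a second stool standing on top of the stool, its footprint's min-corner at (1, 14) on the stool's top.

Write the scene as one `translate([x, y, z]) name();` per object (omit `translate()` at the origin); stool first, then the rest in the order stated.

stool();
translate([284, 0, 0]) picture_frame();
translate([1, 14, 400]) stool_2();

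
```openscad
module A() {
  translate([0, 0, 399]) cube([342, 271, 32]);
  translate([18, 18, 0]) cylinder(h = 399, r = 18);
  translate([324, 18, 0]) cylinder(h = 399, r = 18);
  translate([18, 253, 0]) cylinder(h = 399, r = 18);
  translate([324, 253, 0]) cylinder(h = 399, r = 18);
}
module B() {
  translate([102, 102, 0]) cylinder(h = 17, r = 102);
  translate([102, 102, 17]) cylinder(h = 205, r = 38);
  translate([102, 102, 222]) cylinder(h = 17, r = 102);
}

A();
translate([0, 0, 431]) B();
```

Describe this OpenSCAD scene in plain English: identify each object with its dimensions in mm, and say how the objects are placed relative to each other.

A is a four-legged stool. The seat is 342×271 mm, 32 mm thick, top at z = 431 mm. It stands on four round legs, each 36 mm in diameter, from z = 0 to the seat underside, each leg's axis is inset half a diameter from the nearest pair of seat edges (so the leg's bounding box is flush with the corner).

B is a spool: two coaxial disc flanges of radius 102 mm and thickness 17 mm, joined by a core cylinder of radius 38 mm and height 205 mm. The lower flange rests on z = 0 and the three cylinders share a vertical axis.

The spool is on top of the stool.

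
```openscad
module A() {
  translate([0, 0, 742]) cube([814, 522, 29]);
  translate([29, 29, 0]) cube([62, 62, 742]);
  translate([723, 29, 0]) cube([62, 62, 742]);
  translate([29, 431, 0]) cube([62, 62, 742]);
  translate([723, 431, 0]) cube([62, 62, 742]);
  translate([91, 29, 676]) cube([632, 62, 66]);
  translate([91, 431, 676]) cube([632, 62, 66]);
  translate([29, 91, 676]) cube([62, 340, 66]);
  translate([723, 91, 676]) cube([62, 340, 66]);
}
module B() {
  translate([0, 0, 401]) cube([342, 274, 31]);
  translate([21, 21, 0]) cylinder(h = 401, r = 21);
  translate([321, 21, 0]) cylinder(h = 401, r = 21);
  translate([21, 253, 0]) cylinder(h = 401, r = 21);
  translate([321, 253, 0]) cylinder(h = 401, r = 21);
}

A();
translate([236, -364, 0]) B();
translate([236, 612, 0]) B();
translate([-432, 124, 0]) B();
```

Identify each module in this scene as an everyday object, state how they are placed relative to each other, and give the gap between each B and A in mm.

Each stool's nearest face is 90 mm from the table's bounding box.

A is a table. B is a stool. Three stools sit around the table at the −y, +y, −x sides. The gap between each stool and the table is 90 mm.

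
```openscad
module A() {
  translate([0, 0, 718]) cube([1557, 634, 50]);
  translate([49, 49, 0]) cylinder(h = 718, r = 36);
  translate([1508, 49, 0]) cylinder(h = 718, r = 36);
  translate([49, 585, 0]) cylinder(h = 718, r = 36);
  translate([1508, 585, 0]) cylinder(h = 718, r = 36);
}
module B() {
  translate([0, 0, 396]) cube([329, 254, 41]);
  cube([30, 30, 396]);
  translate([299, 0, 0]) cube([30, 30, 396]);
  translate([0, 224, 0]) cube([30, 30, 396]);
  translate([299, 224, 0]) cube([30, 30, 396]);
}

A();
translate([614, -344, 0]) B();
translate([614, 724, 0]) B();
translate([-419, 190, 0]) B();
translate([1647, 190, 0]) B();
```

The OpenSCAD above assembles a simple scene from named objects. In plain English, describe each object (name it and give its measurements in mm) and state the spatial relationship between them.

A is a table with a 1557×634 mm rectangular top, 50 mm thick, top surface at z = 768 mm, supported by four round legs of 72 mm diameter, each leg's bounding box inset 13 mm from the nearest pair of top edges, running from the floor.

B is a simple wooden stool: a rectangular seat 329 mm (x) by 254 mm (y), 41 mm thick, top face at z = 437 mm, on four square legs, each 30×30 mm in cross-section. The legs rest on z = 0, each flush with a corner of the seat.

Four stools sit around the table at the −y, +y, −x, +x sides.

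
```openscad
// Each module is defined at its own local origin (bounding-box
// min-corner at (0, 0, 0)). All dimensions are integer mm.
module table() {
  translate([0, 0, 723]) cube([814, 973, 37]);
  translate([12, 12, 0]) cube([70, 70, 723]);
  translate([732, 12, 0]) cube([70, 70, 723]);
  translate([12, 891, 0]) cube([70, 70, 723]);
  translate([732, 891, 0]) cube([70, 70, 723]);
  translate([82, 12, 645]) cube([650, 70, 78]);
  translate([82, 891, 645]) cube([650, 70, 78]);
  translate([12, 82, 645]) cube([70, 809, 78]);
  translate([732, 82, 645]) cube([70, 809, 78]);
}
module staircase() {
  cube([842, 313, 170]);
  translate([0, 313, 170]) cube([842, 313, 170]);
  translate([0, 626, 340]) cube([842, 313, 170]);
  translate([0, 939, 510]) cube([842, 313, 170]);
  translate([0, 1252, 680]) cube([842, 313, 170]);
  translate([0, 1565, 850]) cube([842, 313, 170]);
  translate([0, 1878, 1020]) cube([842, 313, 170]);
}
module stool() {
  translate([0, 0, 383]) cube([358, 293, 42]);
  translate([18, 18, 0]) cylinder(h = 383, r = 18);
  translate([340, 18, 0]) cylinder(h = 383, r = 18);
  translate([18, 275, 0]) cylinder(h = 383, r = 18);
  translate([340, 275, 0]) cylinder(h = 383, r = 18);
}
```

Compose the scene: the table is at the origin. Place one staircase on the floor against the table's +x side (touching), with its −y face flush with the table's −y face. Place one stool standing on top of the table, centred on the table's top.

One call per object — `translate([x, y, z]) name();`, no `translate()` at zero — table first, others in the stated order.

table();
translate([814, 0, 0]) staircase();
translate([228, 340, 760]) stool();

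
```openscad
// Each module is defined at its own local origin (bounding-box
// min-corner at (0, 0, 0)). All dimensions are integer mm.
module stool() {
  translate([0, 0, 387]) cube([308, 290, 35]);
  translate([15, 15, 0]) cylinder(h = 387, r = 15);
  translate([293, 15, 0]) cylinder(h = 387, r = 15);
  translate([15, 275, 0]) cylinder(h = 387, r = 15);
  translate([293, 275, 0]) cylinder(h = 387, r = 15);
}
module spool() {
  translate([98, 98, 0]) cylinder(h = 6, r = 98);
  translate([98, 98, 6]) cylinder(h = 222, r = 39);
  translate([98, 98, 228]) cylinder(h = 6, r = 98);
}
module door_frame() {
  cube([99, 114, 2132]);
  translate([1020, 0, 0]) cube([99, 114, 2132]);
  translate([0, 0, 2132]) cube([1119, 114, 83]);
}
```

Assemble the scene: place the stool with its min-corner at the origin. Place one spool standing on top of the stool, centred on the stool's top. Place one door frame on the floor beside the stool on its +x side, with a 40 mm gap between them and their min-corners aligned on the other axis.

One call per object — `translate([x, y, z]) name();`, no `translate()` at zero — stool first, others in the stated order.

stool();
translate([56, 47, 422]) spool();
translate([348, 0, 0]) door_frame();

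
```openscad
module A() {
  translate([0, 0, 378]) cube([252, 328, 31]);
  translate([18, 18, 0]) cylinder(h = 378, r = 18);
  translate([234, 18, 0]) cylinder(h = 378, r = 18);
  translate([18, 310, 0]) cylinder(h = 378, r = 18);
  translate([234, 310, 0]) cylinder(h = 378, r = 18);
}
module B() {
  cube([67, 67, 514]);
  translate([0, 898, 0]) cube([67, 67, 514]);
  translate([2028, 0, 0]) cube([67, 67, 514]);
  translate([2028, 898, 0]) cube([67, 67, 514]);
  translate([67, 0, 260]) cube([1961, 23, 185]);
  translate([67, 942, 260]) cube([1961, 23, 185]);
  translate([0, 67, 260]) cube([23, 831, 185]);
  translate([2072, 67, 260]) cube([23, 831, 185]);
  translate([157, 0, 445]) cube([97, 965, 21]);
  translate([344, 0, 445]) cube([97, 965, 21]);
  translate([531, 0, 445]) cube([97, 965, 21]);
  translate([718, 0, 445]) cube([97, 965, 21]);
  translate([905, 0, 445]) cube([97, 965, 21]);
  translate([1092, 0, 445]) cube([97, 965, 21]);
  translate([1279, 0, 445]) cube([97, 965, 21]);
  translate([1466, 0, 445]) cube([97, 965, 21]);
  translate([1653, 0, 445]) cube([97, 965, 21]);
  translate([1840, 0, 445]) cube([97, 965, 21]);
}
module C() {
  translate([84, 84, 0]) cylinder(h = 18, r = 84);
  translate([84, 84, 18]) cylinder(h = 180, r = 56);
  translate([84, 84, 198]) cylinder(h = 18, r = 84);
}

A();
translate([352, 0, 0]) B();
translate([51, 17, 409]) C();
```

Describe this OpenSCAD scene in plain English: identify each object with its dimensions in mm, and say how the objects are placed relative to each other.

A is a simple wooden stool: a rectangular seat 252 mm (x) by 328 mm (y), 31 mm thick, top face at z = 409 mm, on four round legs, each 36 mm in diameter. The legs rest on z = 0, each leg's axis is inset half a diameter from the nearest pair of seat edges (so the leg's bounding box is flush with the corner).

B is a bed frame 2095 mm long (x) by 965 mm wide (y). Four 67×67 mm corner posts, 514 mm tall, at the corners of the footprint. Four rails of 23 mm thickness and 185 mm height run between adjacent posts with their undersides at z = 260 mm, their outer faces flush with the outside of the frame (the two x-running rails run between the posts' inner faces; the two y-running rails run between the posts' inner faces). 10 slats, each 97 mm wide (x) and 21 mm thick, lie across the top of the two x-running rails, running the full 965 mm width of the frame in y; the slats are evenly spaced along x between the inner faces of the end posts with equal gaps (rounded down to the nearest mm) at the −x end and between each pair — any rounding remainder accumulates at the +x end.

C is a spool: two coaxial disc flanges of radius 84 mm and thickness 18 mm, joined by a core cylinder of radius 56 mm and height 180 mm. The lower flange rests on z = 0 and the three cylinders share a vertical axis.

The bed frame is on the floor beside the stool on its +x side. The spool is on top of the stool.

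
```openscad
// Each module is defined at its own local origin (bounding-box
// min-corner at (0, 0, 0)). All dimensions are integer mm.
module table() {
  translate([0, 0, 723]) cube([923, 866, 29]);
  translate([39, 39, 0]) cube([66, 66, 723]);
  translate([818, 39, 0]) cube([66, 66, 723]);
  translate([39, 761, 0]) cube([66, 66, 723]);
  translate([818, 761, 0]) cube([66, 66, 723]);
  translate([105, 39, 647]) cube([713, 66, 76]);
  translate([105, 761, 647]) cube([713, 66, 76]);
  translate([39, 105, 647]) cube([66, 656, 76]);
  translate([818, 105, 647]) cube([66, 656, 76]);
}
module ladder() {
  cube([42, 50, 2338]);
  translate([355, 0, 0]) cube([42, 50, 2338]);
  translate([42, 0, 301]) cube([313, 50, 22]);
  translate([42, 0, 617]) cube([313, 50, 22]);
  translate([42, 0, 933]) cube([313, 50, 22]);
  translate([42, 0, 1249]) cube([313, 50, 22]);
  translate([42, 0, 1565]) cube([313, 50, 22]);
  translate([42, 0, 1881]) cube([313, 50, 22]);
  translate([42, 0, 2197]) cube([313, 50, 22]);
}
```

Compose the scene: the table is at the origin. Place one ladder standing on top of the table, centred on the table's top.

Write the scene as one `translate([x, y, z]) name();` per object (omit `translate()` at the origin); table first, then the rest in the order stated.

table();
translate([263, 408, 752]) ladder();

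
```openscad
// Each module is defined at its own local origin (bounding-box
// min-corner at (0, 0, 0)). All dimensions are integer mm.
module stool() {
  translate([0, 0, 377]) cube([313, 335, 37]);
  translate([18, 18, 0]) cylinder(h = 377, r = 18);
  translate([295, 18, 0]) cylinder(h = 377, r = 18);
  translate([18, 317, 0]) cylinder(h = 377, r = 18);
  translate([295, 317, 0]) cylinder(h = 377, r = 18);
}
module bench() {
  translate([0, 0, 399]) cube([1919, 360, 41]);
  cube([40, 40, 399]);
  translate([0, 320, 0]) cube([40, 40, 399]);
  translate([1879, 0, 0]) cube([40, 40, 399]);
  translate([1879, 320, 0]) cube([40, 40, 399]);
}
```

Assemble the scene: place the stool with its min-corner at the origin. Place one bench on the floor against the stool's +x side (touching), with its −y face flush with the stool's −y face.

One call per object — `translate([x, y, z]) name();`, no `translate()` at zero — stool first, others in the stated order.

stool();
translate([313, 0, 0]) bench();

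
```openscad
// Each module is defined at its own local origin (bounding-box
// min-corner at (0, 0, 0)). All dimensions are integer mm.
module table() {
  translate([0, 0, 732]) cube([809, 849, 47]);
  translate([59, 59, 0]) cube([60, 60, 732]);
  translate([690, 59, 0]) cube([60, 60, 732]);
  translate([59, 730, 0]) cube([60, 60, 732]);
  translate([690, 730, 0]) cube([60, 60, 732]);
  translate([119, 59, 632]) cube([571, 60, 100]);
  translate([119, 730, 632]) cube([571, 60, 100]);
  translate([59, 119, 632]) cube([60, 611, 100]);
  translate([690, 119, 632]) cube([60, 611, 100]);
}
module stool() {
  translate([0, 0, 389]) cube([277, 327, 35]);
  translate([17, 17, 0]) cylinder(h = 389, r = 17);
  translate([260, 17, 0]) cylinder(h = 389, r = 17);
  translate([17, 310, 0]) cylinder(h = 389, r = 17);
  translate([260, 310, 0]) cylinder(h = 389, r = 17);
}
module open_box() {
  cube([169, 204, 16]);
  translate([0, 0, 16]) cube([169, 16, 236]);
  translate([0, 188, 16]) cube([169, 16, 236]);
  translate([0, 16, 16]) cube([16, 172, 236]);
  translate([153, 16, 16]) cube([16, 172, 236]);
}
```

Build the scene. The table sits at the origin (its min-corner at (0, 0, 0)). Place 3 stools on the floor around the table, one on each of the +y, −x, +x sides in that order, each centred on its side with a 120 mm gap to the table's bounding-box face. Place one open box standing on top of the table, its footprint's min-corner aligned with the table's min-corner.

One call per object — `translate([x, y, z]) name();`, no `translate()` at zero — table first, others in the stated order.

table();
translate([266, 969, 0]) stool();
translate([-397, 261, 0]) stool();
translate([929, 261, 0]) stool();
translate([0, 0, 779]) open_box();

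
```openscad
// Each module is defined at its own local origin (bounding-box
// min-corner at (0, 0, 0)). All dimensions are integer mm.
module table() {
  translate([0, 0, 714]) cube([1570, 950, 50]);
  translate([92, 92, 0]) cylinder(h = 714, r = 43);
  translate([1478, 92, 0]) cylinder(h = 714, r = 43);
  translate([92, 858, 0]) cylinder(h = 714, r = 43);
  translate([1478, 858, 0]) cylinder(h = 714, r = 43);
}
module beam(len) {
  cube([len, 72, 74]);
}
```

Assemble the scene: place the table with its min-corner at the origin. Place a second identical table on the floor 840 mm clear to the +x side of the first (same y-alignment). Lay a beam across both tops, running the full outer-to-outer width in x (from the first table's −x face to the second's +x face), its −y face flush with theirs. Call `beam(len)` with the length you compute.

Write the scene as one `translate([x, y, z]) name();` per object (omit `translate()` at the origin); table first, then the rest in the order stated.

table();
translate([2410, 0, 0]) table();
translate([0, 0, 764]) beam(3980);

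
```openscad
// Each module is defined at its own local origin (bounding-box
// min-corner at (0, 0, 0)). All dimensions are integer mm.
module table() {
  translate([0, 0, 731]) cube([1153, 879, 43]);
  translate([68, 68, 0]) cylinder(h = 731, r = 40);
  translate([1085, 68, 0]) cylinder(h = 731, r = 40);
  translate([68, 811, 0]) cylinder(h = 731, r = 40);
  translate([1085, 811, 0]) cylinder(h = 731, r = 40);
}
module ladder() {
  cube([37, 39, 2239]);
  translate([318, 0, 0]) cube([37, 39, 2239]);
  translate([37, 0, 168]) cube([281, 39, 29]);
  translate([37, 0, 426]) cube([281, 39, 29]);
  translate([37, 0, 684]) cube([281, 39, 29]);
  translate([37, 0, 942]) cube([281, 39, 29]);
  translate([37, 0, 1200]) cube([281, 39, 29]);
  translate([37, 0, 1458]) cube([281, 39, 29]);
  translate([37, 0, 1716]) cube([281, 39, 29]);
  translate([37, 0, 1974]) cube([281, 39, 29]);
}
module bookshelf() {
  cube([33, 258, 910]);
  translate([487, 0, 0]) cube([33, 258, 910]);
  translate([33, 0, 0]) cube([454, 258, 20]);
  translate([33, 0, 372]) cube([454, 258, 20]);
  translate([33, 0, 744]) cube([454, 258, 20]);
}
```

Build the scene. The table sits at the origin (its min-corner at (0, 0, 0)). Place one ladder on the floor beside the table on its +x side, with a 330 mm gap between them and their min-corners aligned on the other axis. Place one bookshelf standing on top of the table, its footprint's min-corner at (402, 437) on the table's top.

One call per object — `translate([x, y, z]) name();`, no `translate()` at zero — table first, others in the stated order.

table();
translate([1483, 0, 0]) ladder();
translate([402, 437, 774]) bookshelf();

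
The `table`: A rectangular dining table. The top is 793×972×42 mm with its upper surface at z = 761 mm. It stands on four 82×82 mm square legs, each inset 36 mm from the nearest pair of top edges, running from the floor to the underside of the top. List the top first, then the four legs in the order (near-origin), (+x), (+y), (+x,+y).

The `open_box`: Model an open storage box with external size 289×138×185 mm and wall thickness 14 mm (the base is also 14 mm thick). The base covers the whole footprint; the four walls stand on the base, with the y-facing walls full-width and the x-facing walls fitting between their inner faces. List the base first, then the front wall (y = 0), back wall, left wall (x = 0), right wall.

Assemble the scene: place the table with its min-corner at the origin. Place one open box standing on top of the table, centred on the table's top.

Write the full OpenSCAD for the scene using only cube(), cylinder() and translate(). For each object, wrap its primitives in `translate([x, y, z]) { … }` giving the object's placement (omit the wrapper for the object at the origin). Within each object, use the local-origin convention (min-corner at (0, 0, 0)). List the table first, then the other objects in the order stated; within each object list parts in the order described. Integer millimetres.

translate([0, 0, 719]) cube([793, 972, 42]);
translate([36, 36, 0]) cube([82, 82, 719]);
translate([675, 36, 0]) cube([82, 82, 719]);
translate([36, 854, 0]) cube([82, 82, 719]);
translate([675, 854, 0]) cube([82, 82, 719]);
translate([252, 417, 761]) {
  cube([289, 138, 14]);
  translate([0, 0, 14]) cube([289, 14, 171]);
  translate([0, 124, 14]) cube([289, 14, 171]);
  translate([0, 14, 14]) cube([14, 110, 171]);
  translate([275, 14, 14]) cube([14, 110, 171]);
}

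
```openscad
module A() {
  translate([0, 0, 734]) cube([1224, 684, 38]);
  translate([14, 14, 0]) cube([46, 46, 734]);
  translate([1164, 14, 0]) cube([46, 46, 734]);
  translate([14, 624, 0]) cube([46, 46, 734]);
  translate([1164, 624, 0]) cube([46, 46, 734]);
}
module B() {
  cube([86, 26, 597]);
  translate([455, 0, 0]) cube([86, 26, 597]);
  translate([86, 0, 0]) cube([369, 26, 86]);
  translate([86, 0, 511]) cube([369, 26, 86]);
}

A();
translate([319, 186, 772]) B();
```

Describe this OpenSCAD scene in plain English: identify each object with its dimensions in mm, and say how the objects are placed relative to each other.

A is a rectangular dining table. The top is 1224×684×38 mm with its upper surface at z = 772 mm. It stands on four 46×46 mm square legs, each inset 14 mm from the nearest pair of top edges, running from the floor to the underside of the top.

B is a rectangular picture frame lying in the x–z plane (depth along y). The opening is 369 mm wide (x) by 425 mm tall (z), surrounded by a border 86 mm wide on all four sides. The frame is 26 mm deep and is made of two full-height vertical stiles with two horizontal rails fitted between them.

The picture frame is on top of the table.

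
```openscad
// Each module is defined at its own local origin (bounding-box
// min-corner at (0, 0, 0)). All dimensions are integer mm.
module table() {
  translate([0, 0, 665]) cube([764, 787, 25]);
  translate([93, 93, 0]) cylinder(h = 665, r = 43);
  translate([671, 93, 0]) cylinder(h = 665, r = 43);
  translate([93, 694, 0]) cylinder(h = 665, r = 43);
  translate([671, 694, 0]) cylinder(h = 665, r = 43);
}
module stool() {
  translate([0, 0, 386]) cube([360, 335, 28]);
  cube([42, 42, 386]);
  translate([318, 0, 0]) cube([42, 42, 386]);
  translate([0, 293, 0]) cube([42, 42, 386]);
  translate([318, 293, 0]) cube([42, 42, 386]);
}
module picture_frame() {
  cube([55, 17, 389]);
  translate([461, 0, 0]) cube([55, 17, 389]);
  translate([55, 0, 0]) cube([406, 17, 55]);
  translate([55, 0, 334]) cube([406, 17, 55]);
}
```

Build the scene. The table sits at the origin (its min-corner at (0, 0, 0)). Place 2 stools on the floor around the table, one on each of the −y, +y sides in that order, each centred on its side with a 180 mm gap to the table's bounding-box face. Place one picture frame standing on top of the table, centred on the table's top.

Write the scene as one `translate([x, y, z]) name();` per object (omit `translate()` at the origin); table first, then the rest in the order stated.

table();
translate([202, -515, 0]) stool();
translate([202, 967, 0]) stool();
translate([124, 385, 690]) picture_frame();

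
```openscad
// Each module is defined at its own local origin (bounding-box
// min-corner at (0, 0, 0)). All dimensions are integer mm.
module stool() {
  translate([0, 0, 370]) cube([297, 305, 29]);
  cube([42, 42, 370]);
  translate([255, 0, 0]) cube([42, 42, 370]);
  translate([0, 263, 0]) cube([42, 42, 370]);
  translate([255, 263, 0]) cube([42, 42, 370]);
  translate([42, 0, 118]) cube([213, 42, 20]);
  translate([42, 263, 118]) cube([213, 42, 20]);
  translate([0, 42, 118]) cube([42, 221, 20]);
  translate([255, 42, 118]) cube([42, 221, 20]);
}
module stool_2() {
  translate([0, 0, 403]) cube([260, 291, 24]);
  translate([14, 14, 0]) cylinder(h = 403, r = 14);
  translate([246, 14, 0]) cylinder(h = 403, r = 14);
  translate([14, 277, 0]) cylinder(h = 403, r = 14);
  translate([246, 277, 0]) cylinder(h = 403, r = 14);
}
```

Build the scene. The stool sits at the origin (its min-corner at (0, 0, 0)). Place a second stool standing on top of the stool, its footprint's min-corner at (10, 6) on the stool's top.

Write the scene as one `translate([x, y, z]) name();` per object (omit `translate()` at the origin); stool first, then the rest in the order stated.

stool();
translate([10, 6, 399]) stool_2();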